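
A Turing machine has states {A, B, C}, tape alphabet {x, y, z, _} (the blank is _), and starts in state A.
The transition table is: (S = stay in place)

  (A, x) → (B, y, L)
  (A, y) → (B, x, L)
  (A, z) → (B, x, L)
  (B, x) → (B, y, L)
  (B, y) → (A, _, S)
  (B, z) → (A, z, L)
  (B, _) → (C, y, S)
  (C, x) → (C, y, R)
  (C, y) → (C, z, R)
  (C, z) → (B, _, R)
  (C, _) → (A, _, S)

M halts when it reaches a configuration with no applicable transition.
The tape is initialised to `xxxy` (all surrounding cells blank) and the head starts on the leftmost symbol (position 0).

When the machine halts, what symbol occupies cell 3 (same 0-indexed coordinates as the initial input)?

state=A head=0 tape=_[x]xxy_   (A,x)→(B,y,L)
state=B head=-1 tape=[_]yxxy_   (B,_)→(C,y,S)
state=C head=-1 tape=[y]yxxy_   (C,y)→(C,z,R)
state=C head=0 tape=z[y]xxy_   (C,y)→(C,z,R)
state=C head=1 tape=zz[x]xy_   (C,x)→(C,y,R)
state=C head=2 tape=zzy[x]y_   (C,x)→(C,y,R)
state=C head=3 tape=zzyy[y]_   (C,y)→(C,z,R)
state=C head=4 tape=zzyyz[_]   (C,_)→(A,_,S)
state=A head=4 tape=zzyyz[_]
Cell 3 holds z when M halts.

z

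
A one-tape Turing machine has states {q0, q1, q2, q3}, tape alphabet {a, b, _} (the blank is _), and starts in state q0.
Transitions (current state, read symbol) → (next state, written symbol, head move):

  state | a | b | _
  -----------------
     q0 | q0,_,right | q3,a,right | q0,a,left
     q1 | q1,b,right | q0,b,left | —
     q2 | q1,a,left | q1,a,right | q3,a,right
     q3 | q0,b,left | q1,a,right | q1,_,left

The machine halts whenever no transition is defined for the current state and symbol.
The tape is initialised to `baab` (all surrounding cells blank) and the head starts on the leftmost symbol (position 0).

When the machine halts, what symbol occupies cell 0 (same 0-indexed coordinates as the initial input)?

q0 | [b]aab_   read b → write a, move right, go to q3
q3 | a[a]ab_   read a → write b, move left, go to q0
q0 | [a]bab_   read a → write _, move right, go to q0
q0 | _[b]ab_   read b → write a, move right, go to q3
q3 | _a[a]b_   read a → write b, move left, go to q0
q0 | _[a]bb_   read a → write _, move right, go to q0
q0 | __[b]b_   read b → write a, move right, go to q3
q3 | __a[b]_   read b → write a, move right, go to q1
q1 | __aa[_]
Cell 0 holds _ when M halts.

_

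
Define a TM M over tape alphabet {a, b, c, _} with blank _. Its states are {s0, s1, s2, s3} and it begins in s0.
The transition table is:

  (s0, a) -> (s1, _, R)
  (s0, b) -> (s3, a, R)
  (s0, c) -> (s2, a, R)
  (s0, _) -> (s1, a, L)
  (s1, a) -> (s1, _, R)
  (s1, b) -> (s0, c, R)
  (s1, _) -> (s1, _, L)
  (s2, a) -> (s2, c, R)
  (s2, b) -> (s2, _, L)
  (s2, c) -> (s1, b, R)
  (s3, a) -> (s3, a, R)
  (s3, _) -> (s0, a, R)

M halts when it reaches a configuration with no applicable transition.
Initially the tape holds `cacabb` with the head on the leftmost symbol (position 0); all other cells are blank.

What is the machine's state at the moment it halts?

s0 | [c]acabb___   read c → write a, move R, go to s2
s2 | a[a]cabb___   read a → write c, move R, go to s2
s2 | ac[c]abb___   read c → write b, move R, go to s1
s1 | acb[a]bb___   read a → write _, move R, go to s1
s1 | acb_[b]b___   read b → write c, move R, go to s0
s0 | acb_c[b]___   read b → write a, move R, go to s3
s3 | acb_ca[_]__   read _ → write a, move R, go to s0
s0 | acb_caa[_]_   read _ → write a, move L, go to s1
s1 | acb_ca[a]a_   read a → write _, move R, go to s1
s1 | acb_ca_[a]_   read a → write _, move R, go to s1
s1 | acb_ca__[_]   read _ → write _, move L, go to s1
s1 | acb_ca_[_]_   read _ → write _, move L, go to s1
s1 | acb_ca[_]__   read _ → write _, move L, go to s1
s1 | acb_c[a]___   read a → write _, move R, go to s1
s1 | acb_c_[_]__   read _ → write _, move L, go to s1
s1 | acb_c[_]___   read _ → write _, move L, go to s1
s1 | acb_[c]____
No transition is defined for (s1, c); M halts in state s1.

s1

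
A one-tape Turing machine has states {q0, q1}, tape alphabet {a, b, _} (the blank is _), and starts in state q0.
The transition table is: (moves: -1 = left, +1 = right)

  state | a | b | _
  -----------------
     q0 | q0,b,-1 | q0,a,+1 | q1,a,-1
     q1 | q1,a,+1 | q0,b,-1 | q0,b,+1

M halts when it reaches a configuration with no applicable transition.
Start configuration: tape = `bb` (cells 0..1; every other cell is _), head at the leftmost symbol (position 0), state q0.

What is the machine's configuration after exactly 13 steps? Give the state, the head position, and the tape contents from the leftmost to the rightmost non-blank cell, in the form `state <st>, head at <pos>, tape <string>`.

state q0, head at -1, tape babbbba

q0 | __[b]b___   read b → write a, move +1, go to q0
q0 | __a[b]___   read b → write a, move +1, go to q0
q0 | __aa[_]__   read _ → write a, move -1, go to q1
q1 | __a[a]a__   read a → write a, move +1, go to q1
q1 | __aa[a]__   read a → write a, move +1, go to q1
q1 | __aaa[_]_   read _ → write b, move +1, go to q0
q0 | __aaab[_]   read _ → write a, move -1, go to q1
q1 | __aaa[b]a   read b → write b, move -1, go to q0
q0 | __aa[a]ba   read a → write b, move -1, go to q0
q0 | __a[a]bba   read a → write b, move -1, go to q0
q0 | __[a]bbba   read a → write b, move -1, go to q0
q0 | _[_]bbbba   read _ → write a, move -1, go to q1
q1 | [_]abbbba   read _ → write b, move +1, go to q0
q0 | b[a]bbbba
After 13 steps: state q0, head at -1, tape babbbba.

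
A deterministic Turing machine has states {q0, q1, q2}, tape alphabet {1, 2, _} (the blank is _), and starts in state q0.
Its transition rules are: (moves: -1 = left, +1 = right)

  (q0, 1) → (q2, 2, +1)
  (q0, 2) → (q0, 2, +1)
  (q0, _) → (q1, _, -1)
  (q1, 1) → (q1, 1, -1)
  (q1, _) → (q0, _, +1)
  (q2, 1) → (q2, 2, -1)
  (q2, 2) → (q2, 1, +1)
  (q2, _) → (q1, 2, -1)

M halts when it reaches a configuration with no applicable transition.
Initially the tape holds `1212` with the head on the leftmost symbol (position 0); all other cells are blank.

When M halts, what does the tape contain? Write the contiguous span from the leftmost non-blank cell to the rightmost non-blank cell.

2222212

q0 | __[1]212__   read 1 → write 2, move +1, go to q2
q2 | __2[2]12__   read 2 → write 1, move +1, go to q2
q2 | __21[1]2__   read 1 → write 2, move -1, go to q2
q2 | __2[1]22__   read 1 → write 2, move -1, go to q2
q2 | __[2]222__   read 2 → write 1, move +1, go to q2
q2 | __1[2]22__   read 2 → write 1, move +1, go to q2
q2 | __11[2]2__   read 2 → write 1, move +1, go to q2
q2 | __111[2]__   read 2 → write 1, move +1, go to q2
q2 | __1111[_]_   read _ → write 2, move -1, go to q1
q1 | __111[1]2_   read 1 → write 1, move -1, go to q1
q1 | __11[1]12_   read 1 → write 1, move -1, go to q1
q1 | __1[1]112_   read 1 → write 1, move -1, go to q1
q1 | __[1]1112_   read 1 → write 1, move -1, go to q1
q1 | _[_]11112_   read _ → write _, move +1, go to q0
q0 | __[1]1112_   read 1 → write 2, move +1, go to q2
q2 | __2[1]112_   read 1 → write 2, move -1, go to q2
q2 | __[2]2112_   read 2 → write 1, move +1, go to q2
q2 | __1[2]112_   read 2 → write 1, move +1, go to q2
q2 | __11[1]12_   read 1 → write 2, move -1, go to q2
q2 | __1[1]212_   read 1 → write 2, move -1, go to q2
q2 | __[1]2212_   read 1 → write 2, move -1, go to q2
q2 | _[_]22212_   read _ → write 2, move -1, go to q1
q1 | [_]222212_   read _ → write _, move +1, go to q0
q0 | _[2]22212_   read 2 → write 2, move +1, go to q0
q0 | _2[2]2212_   read 2 → write 2, move +1, go to q0
q0 | _22[2]212_   read 2 → write 2, move +1, go to q0
q0 | _222[2]12_   read 2 → write 2, move +1, go to q0
q0 | _2222[1]2_   read 1 → write 2, move +1, go to q2
q2 | _22222[2]_   read 2 → write 1, move +1, go to q2
q2 | _222221[_]   read _ → write 2, move -1, go to q1
q1 | _22222[1]2   read 1 → write 1, move -1, go to q1
q1 | _2222[2]12
The non-blank tape span at halt is 2222212.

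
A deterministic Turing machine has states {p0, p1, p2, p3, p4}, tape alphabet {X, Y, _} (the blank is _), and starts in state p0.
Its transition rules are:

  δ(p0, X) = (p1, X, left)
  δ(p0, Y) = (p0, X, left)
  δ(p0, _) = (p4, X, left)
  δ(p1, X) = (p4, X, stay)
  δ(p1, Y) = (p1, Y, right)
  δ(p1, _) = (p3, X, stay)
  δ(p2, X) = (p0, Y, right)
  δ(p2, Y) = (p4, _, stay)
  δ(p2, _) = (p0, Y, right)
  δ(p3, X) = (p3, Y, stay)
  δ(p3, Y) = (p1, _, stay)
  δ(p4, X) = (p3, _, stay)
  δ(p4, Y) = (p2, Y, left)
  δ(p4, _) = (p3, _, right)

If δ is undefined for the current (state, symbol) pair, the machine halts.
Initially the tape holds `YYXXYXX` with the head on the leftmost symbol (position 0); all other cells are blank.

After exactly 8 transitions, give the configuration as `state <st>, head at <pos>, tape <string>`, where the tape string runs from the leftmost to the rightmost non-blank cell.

state p1, head at -1, tape XYXXYXX

state=p0 head=0 tape=__[Y]YXXYXX   (p0,Y)→(p0,X,left)
state=p0 head=-1 tape=_[_]XYXXYXX   (p0,_)→(p4,X,left)
state=p4 head=-2 tape=[_]XXYXXYXX   (p4,_)→(p3,_,right)
state=p3 head=-1 tape=_[X]XYXXYXX   (p3,X)→(p3,Y,stay)
state=p3 head=-1 tape=_[Y]XYXXYXX   (p3,Y)→(p1,_,stay)
state=p1 head=-1 tape=_[_]XYXXYXX   (p1,_)→(p3,X,stay)
state=p3 head=-1 tape=_[X]XYXXYXX   (p3,X)→(p3,Y,stay)
state=p3 head=-1 tape=_[Y]XYXXYXX   (p3,Y)→(p1,_,stay)
state=p1 head=-1 tape=_[_]XYXXYXX
After 8 steps: state p1, head at -1, tape XYXXYXX.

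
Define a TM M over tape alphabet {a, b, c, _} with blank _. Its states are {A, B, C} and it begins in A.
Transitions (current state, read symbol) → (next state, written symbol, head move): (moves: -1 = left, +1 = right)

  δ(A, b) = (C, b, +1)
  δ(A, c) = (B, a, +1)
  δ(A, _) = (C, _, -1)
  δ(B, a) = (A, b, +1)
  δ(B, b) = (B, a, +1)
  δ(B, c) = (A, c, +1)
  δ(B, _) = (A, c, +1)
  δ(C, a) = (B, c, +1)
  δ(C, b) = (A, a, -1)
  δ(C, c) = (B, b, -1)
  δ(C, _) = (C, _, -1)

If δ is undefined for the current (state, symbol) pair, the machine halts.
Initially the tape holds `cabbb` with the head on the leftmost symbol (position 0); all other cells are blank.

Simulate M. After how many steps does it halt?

27

A | [c]abbb___   read c → write a, move +1, go to B
B | a[a]bbb___   read a → write b, move +1, go to A
A | ab[b]bb___   read b → write b, move +1, go to C
C | abb[b]b___   read b → write a, move -1, go to A
A | ab[b]ab___   read b → write b, move +1, go to C
C | abb[a]b___   read a → write c, move +1, go to B
B | abbc[b]___   read b → write a, move +1, go to B
B | abbca[_]__   read _ → write c, move +1, go to A
A | abbcac[_]_   read _ → write _, move -1, go to C
C | abbca[c]__   read c → write b, move -1, go to B
B | abbc[a]b__   read a → write b, move +1, go to A
A | abbcb[b]__   read b → write b, move +1, go to C
C | abbcbb[_]_   read _ → write _, move -1, go to C
C | abbcb[b]__   read b → write a, move -1, go to A
A | abbc[b]a__   read b → write b, move +1, go to C
C | abbcb[a]__   read a → write c, move +1, go to B
B | abbcbc[_]_   read _ → write c, move +1, go to A
A | abbcbcc[_]   read _ → write _, move -1, go to C
C | abbcbc[c]_   read c → write b, move -1, go to B
B | abbcb[c]b_   read c → write c, move +1, go to A
A | abbcbc[b]_   read b → write b, move +1, go to C
C | abbcbcb[_]   read _ → write _, move -1, go to C
C | abbcbc[b]_   read b → write a, move -1, go to A
A | abbcb[c]a_   read c → write a, move +1, go to B
B | abbcba[a]_   read a → write b, move +1, go to A
A | abbcbab[_]   read _ → write _, move -1, go to C
C | abbcba[b]_   read b → write a, move -1, go to A
A | abbcb[a]a_
M halts after 27 transitions.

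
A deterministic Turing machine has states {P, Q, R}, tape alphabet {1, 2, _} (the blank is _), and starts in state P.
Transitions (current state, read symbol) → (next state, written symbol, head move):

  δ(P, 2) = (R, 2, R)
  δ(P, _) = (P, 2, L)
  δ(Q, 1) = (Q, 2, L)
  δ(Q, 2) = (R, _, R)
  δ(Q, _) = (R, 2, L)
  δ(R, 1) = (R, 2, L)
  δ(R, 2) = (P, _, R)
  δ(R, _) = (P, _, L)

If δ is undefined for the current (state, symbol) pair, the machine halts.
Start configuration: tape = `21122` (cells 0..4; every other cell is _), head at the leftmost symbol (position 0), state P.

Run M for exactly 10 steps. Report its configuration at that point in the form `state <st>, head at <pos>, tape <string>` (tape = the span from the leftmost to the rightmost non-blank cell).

state P, head at 4, tape 2_2

state=P head=0 tape=[2]1122_   (P,2)→(R,2,R)
state=R head=1 tape=2[1]122_   (R,1)→(R,2,L)
state=R head=0 tape=[2]2122_   (R,2)→(P,_,R)
state=P head=1 tape=_[2]122_   (P,2)→(R,2,R)
state=R head=2 tape=_2[1]22_   (R,1)→(R,2,L)
state=R head=1 tape=_[2]222_   (R,2)→(P,_,R)
state=P head=2 tape=__[2]22_   (P,2)→(R,2,R)
state=R head=3 tape=__2[2]2_   (R,2)→(P,_,R)
state=P head=4 tape=__2_[2]_   (P,2)→(R,2,R)
state=R head=5 tape=__2_2[_]   (R,_)→(P,_,L)
state=P head=4 tape=__2_[2]_
After 10 steps: state P, head at 4, tape 2_2.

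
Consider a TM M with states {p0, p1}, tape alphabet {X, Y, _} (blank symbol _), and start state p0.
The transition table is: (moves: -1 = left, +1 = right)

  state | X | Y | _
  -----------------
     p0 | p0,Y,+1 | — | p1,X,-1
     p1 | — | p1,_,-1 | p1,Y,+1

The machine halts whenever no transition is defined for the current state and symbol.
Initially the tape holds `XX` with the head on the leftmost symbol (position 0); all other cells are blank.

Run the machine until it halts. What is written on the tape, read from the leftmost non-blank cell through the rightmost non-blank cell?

YYYX

state=p0 head=0 tape=_[X]X_   (p0,X)→(p0,Y,+1)
state=p0 head=1 tape=_Y[X]_   (p0,X)→(p0,Y,+1)
state=p0 head=2 tape=_YY[_]   (p0,_)→(p1,X,-1)
state=p1 head=1 tape=_Y[Y]X   (p1,Y)→(p1,_,-1)
state=p1 head=0 tape=_[Y]_X   (p1,Y)→(p1,_,-1)
state=p1 head=-1 tape=[_]__X   (p1,_)→(p1,Y,+1)
state=p1 head=0 tape=Y[_]_X   (p1,_)→(p1,Y,+1)
state=p1 head=1 tape=YY[_]X   (p1,_)→(p1,Y,+1)
state=p1 head=2 tape=YYY[X]
The non-blank tape span at halt is YYYX.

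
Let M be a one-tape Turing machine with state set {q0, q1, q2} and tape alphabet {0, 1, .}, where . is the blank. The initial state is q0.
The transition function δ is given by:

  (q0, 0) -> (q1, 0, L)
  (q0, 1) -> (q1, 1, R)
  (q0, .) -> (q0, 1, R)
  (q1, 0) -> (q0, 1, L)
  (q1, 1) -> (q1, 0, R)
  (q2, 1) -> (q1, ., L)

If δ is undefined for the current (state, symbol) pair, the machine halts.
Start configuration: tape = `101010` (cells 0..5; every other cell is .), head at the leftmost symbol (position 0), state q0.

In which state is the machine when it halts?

q1

q0 | .[1]01010   read 1 → write 1, move R, go to q1
q1 | .1[0]1010   read 0 → write 1, move L, go to q0
q0 | .[1]11010   read 1 → write 1, move R, go to q1
q1 | .1[1]1010   read 1 → write 0, move R, go to q1
q1 | .10[1]010   read 1 → write 0, move R, go to q1
q1 | .100[0]10   read 0 → write 1, move L, go to q0
q0 | .10[0]110   read 0 → write 0, move L, go to q1
q1 | .1[0]0110   read 0 → write 1, move L, go to q0
q0 | .[1]10110   read 1 → write 1, move R, go to q1
q1 | .1[1]0110   read 1 → write 0, move R, go to q1
q1 | .10[0]110   read 0 → write 1, move L, go to q0
q0 | .1[0]1110   read 0 → write 0, move L, go to q1
q1 | .[1]01110   read 1 → write 0, move R, go to q1
q1 | .0[0]1110   read 0 → write 1, move L, go to q0
q0 | .[0]11110   read 0 → write 0, move L, go to q1
q1 | [.]011110
No transition is defined for (q1, .); M halts in state q1.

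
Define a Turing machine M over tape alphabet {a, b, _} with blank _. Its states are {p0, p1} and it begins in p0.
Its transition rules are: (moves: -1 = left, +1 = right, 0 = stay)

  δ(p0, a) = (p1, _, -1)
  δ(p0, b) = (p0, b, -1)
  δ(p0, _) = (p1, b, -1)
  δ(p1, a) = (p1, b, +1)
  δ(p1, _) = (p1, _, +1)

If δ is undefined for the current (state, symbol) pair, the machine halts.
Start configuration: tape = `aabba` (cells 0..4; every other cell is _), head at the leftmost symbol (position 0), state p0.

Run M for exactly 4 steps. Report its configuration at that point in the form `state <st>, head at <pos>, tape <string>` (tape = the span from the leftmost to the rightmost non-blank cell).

state p1, head at 2, tape bbba

state=p0 head=0 tape=_[a]abba   (p0,a)→(p1,_,-1)
state=p1 head=-1 tape=[_]_abba   (p1,_)→(p1,_,+1)
state=p1 head=0 tape=_[_]abba   (p1,_)→(p1,_,+1)
state=p1 head=1 tape=__[a]bba   (p1,a)→(p1,b,+1)
state=p1 head=2 tape=__b[b]ba
After 4 steps: state p1, head at 2, tape bbba.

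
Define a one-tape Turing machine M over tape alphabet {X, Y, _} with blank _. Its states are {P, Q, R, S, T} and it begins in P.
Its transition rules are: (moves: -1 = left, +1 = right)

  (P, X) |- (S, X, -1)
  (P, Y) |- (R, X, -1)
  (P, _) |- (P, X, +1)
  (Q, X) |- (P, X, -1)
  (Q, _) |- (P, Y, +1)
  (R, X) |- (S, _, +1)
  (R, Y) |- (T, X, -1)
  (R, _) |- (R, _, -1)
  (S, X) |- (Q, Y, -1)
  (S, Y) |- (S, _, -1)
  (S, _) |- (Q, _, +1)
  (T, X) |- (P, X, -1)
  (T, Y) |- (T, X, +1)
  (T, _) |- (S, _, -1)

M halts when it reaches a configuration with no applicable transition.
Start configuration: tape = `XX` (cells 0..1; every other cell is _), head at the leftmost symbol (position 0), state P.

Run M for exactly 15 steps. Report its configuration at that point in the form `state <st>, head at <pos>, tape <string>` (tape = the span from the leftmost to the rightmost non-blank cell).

state=P head=0 tape=____[X]X   (P,X)→(S,X,-1)
state=S head=-1 tape=___[_]XX   (S,_)→(Q,_,+1)
state=Q head=0 tape=____[X]X   (Q,X)→(P,X,-1)
state=P head=-1 tape=___[_]XX   (P,_)→(P,X,+1)
state=P head=0 tape=___X[X]X   (P,X)→(S,X,-1)
state=S head=-1 tape=___[X]XX   (S,X)→(Q,Y,-1)
state=Q head=-2 tape=__[_]YXX   (Q,_)→(P,Y,+1)
state=P head=-1 tape=__Y[Y]XX   (P,Y)→(R,X,-1)
state=R head=-2 tape=__[Y]XXX   (R,Y)→(T,X,-1)
state=T head=-3 tape=_[_]XXXX   (T,_)→(S,_,-1)
state=S head=-4 tape=[_]_XXXX   (S,_)→(Q,_,+1)
state=Q head=-3 tape=_[_]XXXX   (Q,_)→(P,Y,+1)
state=P head=-2 tape=_Y[X]XXX   (P,X)→(S,X,-1)
state=S head=-3 tape=_[Y]XXXX   (S,Y)→(S,_,-1)
state=S head=-4 tape=[_]_XXXX   (S,_)→(Q,_,+1)
state=Q head=-3 tape=_[_]XXXX
After 15 steps: state Q, head at -3, tape XXXX.

state Q, head at -3, tape XXXX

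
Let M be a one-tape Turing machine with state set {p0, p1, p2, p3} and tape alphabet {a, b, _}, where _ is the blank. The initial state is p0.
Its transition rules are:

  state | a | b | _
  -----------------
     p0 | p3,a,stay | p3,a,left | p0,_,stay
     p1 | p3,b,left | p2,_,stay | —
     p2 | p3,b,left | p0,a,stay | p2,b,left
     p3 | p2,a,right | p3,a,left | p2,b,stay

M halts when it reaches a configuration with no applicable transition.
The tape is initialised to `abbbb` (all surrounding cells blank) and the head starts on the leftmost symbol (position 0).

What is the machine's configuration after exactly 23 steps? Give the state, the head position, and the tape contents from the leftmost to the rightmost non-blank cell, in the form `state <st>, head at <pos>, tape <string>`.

state p2, head at 6, tape aaaaaa

state=p0 head=0 tape=[a]bbbb__   (p0,a)→(p3,a,stay)
state=p3 head=0 tape=[a]bbbb__   (p3,a)→(p2,a,right)
state=p2 head=1 tape=a[b]bbb__   (p2,b)→(p0,a,stay)
state=p0 head=1 tape=a[a]bbb__   (p0,a)→(p3,a,stay)
state=p3 head=1 tape=a[a]bbb__   (p3,a)→(p2,a,right)
state=p2 head=2 tape=aa[b]bb__   (p2,b)→(p0,a,stay)
state=p0 head=2 tape=aa[a]bb__   (p0,a)→(p3,a,stay)
state=p3 head=2 tape=aa[a]bb__   (p3,a)→(p2,a,right)
state=p2 head=3 tape=aaa[b]b__   (p2,b)→(p0,a,stay)
state=p0 head=3 tape=aaa[a]b__   (p0,a)→(p3,a,stay)
state=p3 head=3 tape=aaa[a]b__   (p3,a)→(p2,a,right)
state=p2 head=4 tape=aaaa[b]__   (p2,b)→(p0,a,stay)
state=p0 head=4 tape=aaaa[a]__   (p0,a)→(p3,a,stay)
state=p3 head=4 tape=aaaa[a]__   (p3,a)→(p2,a,right)
state=p2 head=5 tape=aaaaa[_]_   (p2,_)→(p2,b,left)
state=p2 head=4 tape=aaaa[a]b_   (p2,a)→(p3,b,left)
state=p3 head=3 tape=aaa[a]bb_   (p3,a)→(p2,a,right)
state=p2 head=4 tape=aaaa[b]b_   (p2,b)→(p0,a,stay)
state=p0 head=4 tape=aaaa[a]b_   (p0,a)→(p3,a,stay)
state=p3 head=4 tape=aaaa[a]b_   (p3,a)→(p2,a,right)
state=p2 head=5 tape=aaaaa[b]_   (p2,b)→(p0,a,stay)
state=p0 head=5 tape=aaaaa[a]_   (p0,a)→(p3,a,stay)
state=p3 head=5 tape=aaaaa[a]_   (p3,a)→(p2,a,right)
state=p2 head=6 tape=aaaaaa[_]
After 23 steps: state p2, head at 6, tape aaaaaa.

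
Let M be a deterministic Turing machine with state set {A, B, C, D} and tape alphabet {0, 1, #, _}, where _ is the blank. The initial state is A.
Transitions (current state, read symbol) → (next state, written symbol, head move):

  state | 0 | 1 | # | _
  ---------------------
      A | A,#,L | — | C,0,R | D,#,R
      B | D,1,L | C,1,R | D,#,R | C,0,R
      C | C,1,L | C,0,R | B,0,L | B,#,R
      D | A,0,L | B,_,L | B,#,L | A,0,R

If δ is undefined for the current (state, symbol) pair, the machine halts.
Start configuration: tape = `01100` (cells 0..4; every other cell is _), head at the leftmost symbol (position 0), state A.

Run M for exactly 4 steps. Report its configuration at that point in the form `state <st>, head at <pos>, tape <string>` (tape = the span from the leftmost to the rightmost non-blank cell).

state D, head at 0, tape ##1100

A | _[0]1100   read 0 → write #, move L, go to A
A | [_]#1100   read _ → write #, move R, go to D
D | #[#]1100   read # → write #, move L, go to B
B | [#]#1100   read # → write #, move R, go to D
D | #[#]1100
After 4 steps: state D, head at 0, tape ##1100.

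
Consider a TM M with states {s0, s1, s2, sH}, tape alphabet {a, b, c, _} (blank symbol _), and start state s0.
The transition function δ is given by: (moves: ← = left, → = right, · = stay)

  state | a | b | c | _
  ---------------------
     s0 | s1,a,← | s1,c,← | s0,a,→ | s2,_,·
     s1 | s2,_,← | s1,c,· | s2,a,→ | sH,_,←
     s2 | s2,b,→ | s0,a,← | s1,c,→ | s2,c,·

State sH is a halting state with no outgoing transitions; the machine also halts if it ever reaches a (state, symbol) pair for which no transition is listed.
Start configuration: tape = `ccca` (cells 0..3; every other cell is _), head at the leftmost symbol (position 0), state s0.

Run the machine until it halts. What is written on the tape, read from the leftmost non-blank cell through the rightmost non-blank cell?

s0 | [c]cca   read c → write a, move →, go to s0
s0 | a[c]ca   read c → write a, move →, go to s0
s0 | aa[c]a   read c → write a, move →, go to s0
s0 | aaa[a]   read a → write a, move ←, go to s1
s1 | aa[a]a   read a → write _, move ←, go to s2
s2 | a[a]_a   read a → write b, move →, go to s2
s2 | ab[_]a   read _ → write c, move ·, go to s2
s2 | ab[c]a   read c → write c, move →, go to s1
s1 | abc[a]   read a → write _, move ←, go to s2
s2 | ab[c]_   read c → write c, move →, go to s1
s1 | abc[_]   read _ → write _, move ←, go to sH
sH | ab[c]_
The non-blank tape span at halt is abc.

abc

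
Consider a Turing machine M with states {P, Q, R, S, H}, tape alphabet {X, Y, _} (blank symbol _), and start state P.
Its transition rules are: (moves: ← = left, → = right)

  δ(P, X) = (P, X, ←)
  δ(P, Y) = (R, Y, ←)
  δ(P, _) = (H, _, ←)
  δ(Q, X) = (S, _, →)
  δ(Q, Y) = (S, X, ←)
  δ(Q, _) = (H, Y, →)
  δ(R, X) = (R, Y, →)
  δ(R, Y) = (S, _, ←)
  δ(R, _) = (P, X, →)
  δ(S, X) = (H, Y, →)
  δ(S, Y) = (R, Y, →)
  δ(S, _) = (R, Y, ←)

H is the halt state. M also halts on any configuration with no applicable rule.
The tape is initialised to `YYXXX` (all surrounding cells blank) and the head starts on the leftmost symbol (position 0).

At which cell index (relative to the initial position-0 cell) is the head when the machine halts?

state=P head=0 tape=___[Y]YXXX   (P,Y)→(R,Y,←)
state=R head=-1 tape=__[_]YYXXX   (R,_)→(P,X,→)
state=P head=0 tape=__X[Y]YXXX   (P,Y)→(R,Y,←)
state=R head=-1 tape=__[X]YYXXX   (R,X)→(R,Y,→)
state=R head=0 tape=__Y[Y]YXXX   (R,Y)→(S,_,←)
state=S head=-1 tape=__[Y]_YXXX   (S,Y)→(R,Y,→)
state=R head=0 tape=__Y[_]YXXX   (R,_)→(P,X,→)
state=P head=1 tape=__YX[Y]XXX   (P,Y)→(R,Y,←)
state=R head=0 tape=__Y[X]YXXX   (R,X)→(R,Y,→)
state=R head=1 tape=__YY[Y]XXX   (R,Y)→(S,_,←)
state=S head=0 tape=__Y[Y]_XXX   (S,Y)→(R,Y,→)
state=R head=1 tape=__YY[_]XXX   (R,_)→(P,X,→)
state=P head=2 tape=__YYX[X]XX   (P,X)→(P,X,←)
state=P head=1 tape=__YY[X]XXX   (P,X)→(P,X,←)
state=P head=0 tape=__Y[Y]XXXX   (P,Y)→(R,Y,←)
state=R head=-1 tape=__[Y]YXXXX   (R,Y)→(S,_,←)
state=S head=-2 tape=_[_]_YXXXX   (S,_)→(R,Y,←)
state=R head=-3 tape=[_]Y_YXXXX   (R,_)→(P,X,→)
state=P head=-2 tape=X[Y]_YXXXX   (P,Y)→(R,Y,←)
state=R head=-3 tape=[X]Y_YXXXX   (R,X)→(R,Y,→)
state=R head=-2 tape=Y[Y]_YXXXX   (R,Y)→(S,_,←)
state=S head=-3 tape=[Y]__YXXXX   (S,Y)→(R,Y,→)
state=R head=-2 tape=Y[_]_YXXXX   (R,_)→(P,X,→)
state=P head=-1 tape=YX[_]YXXXX   (P,_)→(H,_,←)
state=H head=-2 tape=Y[X]_YXXXX
At halt the head is at cell -2.

-2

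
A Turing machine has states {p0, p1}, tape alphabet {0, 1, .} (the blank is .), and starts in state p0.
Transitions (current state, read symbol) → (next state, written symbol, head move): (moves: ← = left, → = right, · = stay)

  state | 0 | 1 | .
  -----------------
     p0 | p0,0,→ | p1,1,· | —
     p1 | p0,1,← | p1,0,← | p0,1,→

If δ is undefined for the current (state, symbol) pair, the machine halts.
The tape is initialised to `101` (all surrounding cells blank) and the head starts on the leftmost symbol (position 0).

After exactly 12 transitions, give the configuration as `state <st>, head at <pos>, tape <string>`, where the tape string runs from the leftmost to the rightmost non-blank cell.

state p0, head at -1, tape 1100

state=p0 head=0 tape=.[1]01   (p0,1)→(p1,1,·)
state=p1 head=0 tape=.[1]01   (p1,1)→(p1,0,←)
state=p1 head=-1 tape=[.]001   (p1,.)→(p0,1,→)
state=p0 head=0 tape=1[0]01   (p0,0)→(p0,0,→)
state=p0 head=1 tape=10[0]1   (p0,0)→(p0,0,→)
state=p0 head=2 tape=100[1]   (p0,1)→(p1,1,·)
state=p1 head=2 tape=100[1]   (p1,1)→(p1,0,←)
state=p1 head=1 tape=10[0]0   (p1,0)→(p0,1,←)
state=p0 head=0 tape=1[0]10   (p0,0)→(p0,0,→)
state=p0 head=1 tape=10[1]0   (p0,1)→(p1,1,·)
state=p1 head=1 tape=10[1]0   (p1,1)→(p1,0,←)
state=p1 head=0 tape=1[0]00   (p1,0)→(p0,1,←)
state=p0 head=-1 tape=[1]100
After 12 steps: state p0, head at -1, tape 1100.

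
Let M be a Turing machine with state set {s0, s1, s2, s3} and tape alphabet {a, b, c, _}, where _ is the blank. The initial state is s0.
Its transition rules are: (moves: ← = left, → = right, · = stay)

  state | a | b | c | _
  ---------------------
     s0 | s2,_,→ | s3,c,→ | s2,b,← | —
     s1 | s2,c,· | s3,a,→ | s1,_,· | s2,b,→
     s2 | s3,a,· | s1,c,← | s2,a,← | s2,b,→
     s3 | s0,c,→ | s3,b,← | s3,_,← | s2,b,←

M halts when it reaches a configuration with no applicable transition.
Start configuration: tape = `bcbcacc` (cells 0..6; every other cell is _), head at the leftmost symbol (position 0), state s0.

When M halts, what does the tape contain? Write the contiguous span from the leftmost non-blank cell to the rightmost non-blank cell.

state=s0 head=0 tape=__[b]cbcacc   (s0,b)→(s3,c,→)
state=s3 head=1 tape=__c[c]bcacc   (s3,c)→(s3,_,←)
state=s3 head=0 tape=__[c]_bcacc   (s3,c)→(s3,_,←)
state=s3 head=-1 tape=_[_]__bcacc   (s3,_)→(s2,b,←)
state=s2 head=-2 tape=[_]b__bcacc   (s2,_)→(s2,b,→)
state=s2 head=-1 tape=b[b]__bcacc   (s2,b)→(s1,c,←)
state=s1 head=-2 tape=[b]c__bcacc   (s1,b)→(s3,a,→)
state=s3 head=-1 tape=a[c]__bcacc   (s3,c)→(s3,_,←)
state=s3 head=-2 tape=[a]___bcacc   (s3,a)→(s0,c,→)
state=s0 head=-1 tape=c[_]__bcacc
The non-blank tape span at halt is c___bcacc.

c___bcacc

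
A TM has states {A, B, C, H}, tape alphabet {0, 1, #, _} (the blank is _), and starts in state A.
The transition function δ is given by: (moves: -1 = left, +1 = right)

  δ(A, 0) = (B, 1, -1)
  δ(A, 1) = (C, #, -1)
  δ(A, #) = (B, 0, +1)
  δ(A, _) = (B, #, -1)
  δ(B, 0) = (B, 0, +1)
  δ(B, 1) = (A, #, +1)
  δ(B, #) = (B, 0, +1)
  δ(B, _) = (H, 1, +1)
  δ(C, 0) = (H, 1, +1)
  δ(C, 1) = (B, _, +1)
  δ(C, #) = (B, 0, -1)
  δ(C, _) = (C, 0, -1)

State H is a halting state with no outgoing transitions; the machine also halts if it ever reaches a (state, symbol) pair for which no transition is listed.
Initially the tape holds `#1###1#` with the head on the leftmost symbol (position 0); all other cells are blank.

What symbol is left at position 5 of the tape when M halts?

#

A | [#]1###1#__   read # → write 0, move +1, go to B
B | 0[1]###1#__   read 1 → write #, move +1, go to A
A | 0#[#]##1#__   read # → write 0, move +1, go to B
B | 0#0[#]#1#__   read # → write 0, move +1, go to B
B | 0#00[#]1#__   read # → write 0, move +1, go to B
B | 0#000[1]#__   read 1 → write #, move +1, go to A
A | 0#000#[#]__   read # → write 0, move +1, go to B
B | 0#000#0[_]_   read _ → write 1, move +1, go to H
H | 0#000#01[_]
Cell 5 holds # when M halts.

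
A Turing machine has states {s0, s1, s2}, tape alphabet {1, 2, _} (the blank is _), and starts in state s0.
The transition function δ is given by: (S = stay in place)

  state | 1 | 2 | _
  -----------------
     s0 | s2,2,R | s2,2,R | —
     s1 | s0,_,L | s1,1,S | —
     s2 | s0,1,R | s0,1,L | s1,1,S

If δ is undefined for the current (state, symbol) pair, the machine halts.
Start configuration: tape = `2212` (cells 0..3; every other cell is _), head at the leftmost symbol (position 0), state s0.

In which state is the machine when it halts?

s0 | [2]212_   read 2 → write 2, move R, go to s2
s2 | 2[2]12_   read 2 → write 1, move L, go to s0
s0 | [2]112_   read 2 → write 2, move R, go to s2
s2 | 2[1]12_   read 1 → write 1, move R, go to s0
s0 | 21[1]2_   read 1 → write 2, move R, go to s2
s2 | 212[2]_   read 2 → write 1, move L, go to s0
s0 | 21[2]1_   read 2 → write 2, move R, go to s2
s2 | 212[1]_   read 1 → write 1, move R, go to s0
s0 | 2121[_]
No transition is defined for (s0, _); M halts in state s0.

s0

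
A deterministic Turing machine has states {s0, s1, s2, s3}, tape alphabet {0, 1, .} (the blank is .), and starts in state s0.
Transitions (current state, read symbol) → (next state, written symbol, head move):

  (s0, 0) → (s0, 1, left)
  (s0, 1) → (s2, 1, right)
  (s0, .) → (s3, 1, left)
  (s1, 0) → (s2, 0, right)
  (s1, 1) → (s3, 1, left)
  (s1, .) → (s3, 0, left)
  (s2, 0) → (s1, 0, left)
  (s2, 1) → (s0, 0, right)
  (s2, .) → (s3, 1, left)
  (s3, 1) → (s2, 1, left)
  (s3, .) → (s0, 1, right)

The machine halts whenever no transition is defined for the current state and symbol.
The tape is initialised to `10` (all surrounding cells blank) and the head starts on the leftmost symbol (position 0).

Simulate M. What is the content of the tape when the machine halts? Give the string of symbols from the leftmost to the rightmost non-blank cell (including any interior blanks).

11010

state=s0 head=0 tape=...[1]0   (s0,1)→(s2,1,right)
state=s2 head=1 tape=...1[0]   (s2,0)→(s1,0,left)
state=s1 head=0 tape=...[1]0   (s1,1)→(s3,1,left)
state=s3 head=-1 tape=..[.]10   (s3,.)→(s0,1,right)
state=s0 head=0 tape=..1[1]0   (s0,1)→(s2,1,right)
state=s2 head=1 tape=..11[0]   (s2,0)→(s1,0,left)
state=s1 head=0 tape=..1[1]0   (s1,1)→(s3,1,left)
state=s3 head=-1 tape=..[1]10   (s3,1)→(s2,1,left)
state=s2 head=-2 tape=.[.]110   (s2,.)→(s3,1,left)
state=s3 head=-3 tape=[.]1110   (s3,.)→(s0,1,right)
state=s0 head=-2 tape=1[1]110   (s0,1)→(s2,1,right)
state=s2 head=-1 tape=11[1]10   (s2,1)→(s0,0,right)
state=s0 head=0 tape=110[1]0   (s0,1)→(s2,1,right)
state=s2 head=1 tape=1101[0]   (s2,0)→(s1,0,left)
state=s1 head=0 tape=110[1]0   (s1,1)→(s3,1,left)
state=s3 head=-1 tape=11[0]10
The non-blank tape span at halt is 11010.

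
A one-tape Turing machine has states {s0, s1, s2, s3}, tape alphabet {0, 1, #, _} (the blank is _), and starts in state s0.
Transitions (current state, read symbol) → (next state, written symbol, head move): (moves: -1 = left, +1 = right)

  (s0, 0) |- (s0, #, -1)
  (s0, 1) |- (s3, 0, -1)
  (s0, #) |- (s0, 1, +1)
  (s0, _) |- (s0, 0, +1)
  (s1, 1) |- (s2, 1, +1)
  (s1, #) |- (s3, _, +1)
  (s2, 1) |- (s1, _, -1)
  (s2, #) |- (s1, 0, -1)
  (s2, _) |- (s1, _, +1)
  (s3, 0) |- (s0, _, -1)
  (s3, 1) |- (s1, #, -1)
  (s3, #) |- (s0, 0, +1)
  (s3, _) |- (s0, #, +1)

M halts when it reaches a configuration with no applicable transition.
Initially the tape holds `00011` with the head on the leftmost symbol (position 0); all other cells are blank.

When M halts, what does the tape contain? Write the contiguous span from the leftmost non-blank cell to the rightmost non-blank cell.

state=s0 head=0 tape=___[0]0011   (s0,0)→(s0,#,-1)
state=s0 head=-1 tape=__[_]#0011   (s0,_)→(s0,0,+1)
state=s0 head=0 tape=__0[#]0011   (s0,#)→(s0,1,+1)
state=s0 head=1 tape=__01[0]011   (s0,0)→(s0,#,-1)
state=s0 head=0 tape=__0[1]#011   (s0,1)→(s3,0,-1)
state=s3 head=-1 tape=__[0]0#011   (s3,0)→(s0,_,-1)
state=s0 head=-2 tape=_[_]_0#011   (s0,_)→(s0,0,+1)
state=s0 head=-1 tape=_0[_]0#011   (s0,_)→(s0,0,+1)
state=s0 head=0 tape=_00[0]#011   (s0,0)→(s0,#,-1)
state=s0 head=-1 tape=_0[0]##011   (s0,0)→(s0,#,-1)
state=s0 head=-2 tape=_[0]###011   (s0,0)→(s0,#,-1)
state=s0 head=-3 tape=[_]####011   (s0,_)→(s0,0,+1)
state=s0 head=-2 tape=0[#]###011   (s0,#)→(s0,1,+1)
state=s0 head=-1 tape=01[#]##011   (s0,#)→(s0,1,+1)
state=s0 head=0 tape=011[#]#011   (s0,#)→(s0,1,+1)
state=s0 head=1 tape=0111[#]011   (s0,#)→(s0,1,+1)
state=s0 head=2 tape=01111[0]11   (s0,0)→(s0,#,-1)
state=s0 head=1 tape=0111[1]#11   (s0,1)→(s3,0,-1)
state=s3 head=0 tape=011[1]0#11   (s3,1)→(s1,#,-1)
state=s1 head=-1 tape=01[1]#0#11   (s1,1)→(s2,1,+1)
state=s2 head=0 tape=011[#]0#11   (s2,#)→(s1,0,-1)
state=s1 head=-1 tape=01[1]00#11   (s1,1)→(s2,1,+1)
state=s2 head=0 tape=011[0]0#11
The non-blank tape span at halt is 01100#11.

01100#11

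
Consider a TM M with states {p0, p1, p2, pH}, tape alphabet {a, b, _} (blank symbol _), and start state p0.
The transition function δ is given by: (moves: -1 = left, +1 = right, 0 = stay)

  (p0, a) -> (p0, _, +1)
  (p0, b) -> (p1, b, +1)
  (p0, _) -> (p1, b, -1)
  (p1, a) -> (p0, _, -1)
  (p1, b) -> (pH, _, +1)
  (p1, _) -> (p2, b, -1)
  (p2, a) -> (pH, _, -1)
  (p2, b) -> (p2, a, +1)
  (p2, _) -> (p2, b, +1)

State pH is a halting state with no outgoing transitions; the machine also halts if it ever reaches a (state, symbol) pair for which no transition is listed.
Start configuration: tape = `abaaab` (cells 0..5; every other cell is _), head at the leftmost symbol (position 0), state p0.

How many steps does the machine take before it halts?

p0 | [a]baaab   read a → write _, move +1, go to p0
p0 | _[b]aaab   read b → write b, move +1, go to p1
p1 | _b[a]aab   read a → write _, move -1, go to p0
p0 | _[b]_aab   read b → write b, move +1, go to p1
p1 | _b[_]aab   read _ → write b, move -1, go to p2
p2 | _[b]baab   read b → write a, move +1, go to p2
p2 | _a[b]aab   read b → write a, move +1, go to p2
p2 | _aa[a]ab   read a → write _, move -1, go to pH
pH | _a[a]_ab
M halts after 8 transitions.

8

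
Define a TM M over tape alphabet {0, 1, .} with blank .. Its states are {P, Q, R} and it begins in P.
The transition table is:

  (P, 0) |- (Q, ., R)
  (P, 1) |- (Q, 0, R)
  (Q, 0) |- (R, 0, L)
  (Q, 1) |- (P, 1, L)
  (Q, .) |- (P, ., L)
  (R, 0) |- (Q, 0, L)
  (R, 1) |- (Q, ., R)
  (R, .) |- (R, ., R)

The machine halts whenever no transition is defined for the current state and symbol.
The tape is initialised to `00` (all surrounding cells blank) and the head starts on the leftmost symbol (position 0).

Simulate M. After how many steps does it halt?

5

P | .[0]0   read 0 → write ., move R, go to Q
Q | ..[0]   read 0 → write 0, move L, go to R
R | .[.]0   read . → write ., move R, go to R
R | ..[0]   read 0 → write 0, move L, go to Q
Q | .[.]0   read . → write ., move L, go to P
P | [.].0
M halts after 5 transitions.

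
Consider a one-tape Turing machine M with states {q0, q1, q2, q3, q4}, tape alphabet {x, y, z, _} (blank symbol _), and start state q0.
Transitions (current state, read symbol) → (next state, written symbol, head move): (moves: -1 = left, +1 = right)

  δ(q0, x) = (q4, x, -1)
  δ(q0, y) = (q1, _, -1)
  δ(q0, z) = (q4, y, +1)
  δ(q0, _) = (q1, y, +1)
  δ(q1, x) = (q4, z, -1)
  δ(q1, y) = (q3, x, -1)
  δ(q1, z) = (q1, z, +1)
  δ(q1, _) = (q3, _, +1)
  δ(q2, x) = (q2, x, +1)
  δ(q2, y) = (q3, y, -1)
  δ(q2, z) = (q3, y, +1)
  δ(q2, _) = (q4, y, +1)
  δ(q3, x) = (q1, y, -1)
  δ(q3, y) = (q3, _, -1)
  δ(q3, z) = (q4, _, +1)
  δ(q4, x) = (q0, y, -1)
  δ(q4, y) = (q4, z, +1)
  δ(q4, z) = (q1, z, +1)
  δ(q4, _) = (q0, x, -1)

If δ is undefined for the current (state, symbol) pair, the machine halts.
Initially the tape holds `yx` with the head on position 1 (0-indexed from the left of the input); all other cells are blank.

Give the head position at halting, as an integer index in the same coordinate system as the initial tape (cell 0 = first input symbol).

-1

state=q0 head=1 tape=_y[x]_   (q0,x)→(q4,x,-1)
state=q4 head=0 tape=_[y]x_   (q4,y)→(q4,z,+1)
state=q4 head=1 tape=_z[x]_   (q4,x)→(q0,y,-1)
state=q0 head=0 tape=_[z]y_   (q0,z)→(q4,y,+1)
state=q4 head=1 tape=_y[y]_   (q4,y)→(q4,z,+1)
state=q4 head=2 tape=_yz[_]   (q4,_)→(q0,x,-1)
state=q0 head=1 tape=_y[z]x   (q0,z)→(q4,y,+1)
state=q4 head=2 tape=_yy[x]   (q4,x)→(q0,y,-1)
state=q0 head=1 tape=_y[y]y   (q0,y)→(q1,_,-1)
state=q1 head=0 tape=_[y]_y   (q1,y)→(q3,x,-1)
state=q3 head=-1 tape=[_]x_y
At halt the head is at cell -1.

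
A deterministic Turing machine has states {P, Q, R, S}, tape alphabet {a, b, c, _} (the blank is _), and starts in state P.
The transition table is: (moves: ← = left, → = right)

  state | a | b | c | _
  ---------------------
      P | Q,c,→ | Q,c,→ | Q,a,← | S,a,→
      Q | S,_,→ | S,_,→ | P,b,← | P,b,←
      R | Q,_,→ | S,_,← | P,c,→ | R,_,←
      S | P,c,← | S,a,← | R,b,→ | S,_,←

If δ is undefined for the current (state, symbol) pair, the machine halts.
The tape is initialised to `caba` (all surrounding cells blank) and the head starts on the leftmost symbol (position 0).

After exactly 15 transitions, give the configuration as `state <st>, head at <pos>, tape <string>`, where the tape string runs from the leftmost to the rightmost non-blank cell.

P | ___[c]aba   read c → write a, move ←, go to Q
Q | __[_]aaba   read _ → write b, move ←, go to P
P | _[_]baaba   read _ → write a, move →, go to S
S | _a[b]aaba   read b → write a, move ←, go to S
S | _[a]aaaba   read a → write c, move ←, go to P
P | [_]caaaba   read _ → write a, move →, go to S
S | a[c]aaaba   read c → write b, move →, go to R
R | ab[a]aaba   read a → write _, move →, go to Q
Q | ab_[a]aba   read a → write _, move →, go to S
S | ab__[a]ba   read a → write c, move ←, go to P
P | ab_[_]cba   read _ → write a, move →, go to S
S | ab_a[c]ba   read c → write b, move →, go to R
R | ab_ab[b]a   read b → write _, move ←, go to S
S | ab_a[b]_a   read b → write a, move ←, go to S
S | ab_[a]a_a   read a → write c, move ←, go to P
P | ab[_]ca_a
After 15 steps: state P, head at -1, tape ab_ca_a.

state P, head at -1, tape ab_ca_a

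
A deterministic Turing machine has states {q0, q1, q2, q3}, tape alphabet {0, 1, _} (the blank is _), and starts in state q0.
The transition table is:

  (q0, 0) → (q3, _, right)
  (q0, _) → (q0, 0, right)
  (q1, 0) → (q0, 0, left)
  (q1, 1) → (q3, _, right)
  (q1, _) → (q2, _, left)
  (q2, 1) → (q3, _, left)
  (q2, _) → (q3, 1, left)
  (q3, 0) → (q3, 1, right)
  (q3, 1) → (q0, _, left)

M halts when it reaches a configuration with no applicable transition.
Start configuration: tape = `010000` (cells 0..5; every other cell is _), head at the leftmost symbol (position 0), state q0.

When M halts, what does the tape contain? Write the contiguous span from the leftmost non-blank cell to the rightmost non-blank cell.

00_111

state=q0 head=0 tape=[0]10000_   (q0,0)→(q3,_,right)
state=q3 head=1 tape=_[1]0000_   (q3,1)→(q0,_,left)
state=q0 head=0 tape=[_]_0000_   (q0,_)→(q0,0,right)
state=q0 head=1 tape=0[_]0000_   (q0,_)→(q0,0,right)
state=q0 head=2 tape=00[0]000_   (q0,0)→(q3,_,right)
state=q3 head=3 tape=00_[0]00_   (q3,0)→(q3,1,right)
state=q3 head=4 tape=00_1[0]0_   (q3,0)→(q3,1,right)
state=q3 head=5 tape=00_11[0]_   (q3,0)→(q3,1,right)
state=q3 head=6 tape=00_111[_]
The non-blank tape span at halt is 00_111.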